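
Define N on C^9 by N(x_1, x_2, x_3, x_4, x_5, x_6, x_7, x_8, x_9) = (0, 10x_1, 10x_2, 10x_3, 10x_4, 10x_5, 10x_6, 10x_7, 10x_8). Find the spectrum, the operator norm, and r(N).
sigma(N) = {0}; ||N|| = 10; r(N) = 0. (N is nilpotent with N^9 = 0.)

On C^9, N is a strictly lower-triangular matrix with 10 on the subdiagonal and zeros elsewhere, so its characteristic polynomial is lambda^9 and every eigenvalue is 0: sigma(N) = {0}. For the operator norm, N e_i = 10e_{i+1} for i = 1, ..., 8 and N e_9 = 0, so the singular values of N are 10 (with multiplicity 8) and 0; hence ||N|| = 10. The spectral radius r(N) = max|lambda| = 0. Note ||N|| > r(N) — characteristic of non-normal nilpotent operators. Indeed N^9 = 0.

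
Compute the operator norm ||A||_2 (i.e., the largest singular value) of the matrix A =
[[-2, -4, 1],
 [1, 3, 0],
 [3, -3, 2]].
||A||_2 ≈ 6.094 (= sqrt(largest eigenvalue of A^T A))

||A||_2 = sigma_max(A) = sqrt(lambda_max(A^T A)). Form the symmetric matrix M = A^T A =
[[14, 2, 4],
 [2, 34, -10],
 [4, -10, 5]].
Its characteristic polynomial (trace, sum of principal 2x2 minors, determinant of M give the coefficients) is
  p(λ) = det(λ I - M) = λ^3 - 53λ^2 + 596λ - 256.
No integer candidate from the rational root theorem (±divisors of 256) is a root, so the roots are irrational. The cubic discriminant is Δ = 142304784 > 0, so there are three distinct real roots. p(0) = -256 and p(1) = 288 have opposite signs, so a root lies in (0, 1); Newton's method refines it to λ ≈ 0.4472. p(15) = 134 and p(16) = -192 have opposite signs, so a root lies in (15, 16); Newton's method refines it to λ ≈ 15.4159. p(37) = -108 and p(38) = 732 have opposite signs, so a root lies in (37, 38); Newton's method refines it to λ ≈ 37.1369. Check (Vieta): the three roots sum to 53, matching tr M = 53.
So the eigenvalues of A^T A are ≈ 0.4472, 15.4159, 37.1369 (all ≥ 0, as they must be for A^T A). The largest is λ_max ≈ 37.1369, hence ||A||_2 = sqrt(λ_max) ≈ 6.094.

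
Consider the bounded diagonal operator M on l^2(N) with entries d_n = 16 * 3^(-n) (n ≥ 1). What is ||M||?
||M|| = 16/3 (attained at n = 1)

For M diagonal, ||M|| = sup_n |d_n|. The sequence d_n = 16 * 3^(-n) is positive and strictly decreasing (ratio 3^(-1) < 1), so the supremum is d_1 = 16/3. Hence ||M|| = 16/3.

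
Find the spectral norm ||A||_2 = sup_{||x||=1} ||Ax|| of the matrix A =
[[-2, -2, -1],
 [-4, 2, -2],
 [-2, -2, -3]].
||A||_2 = 6 (= sqrt(largest eigenvalue of A^T A))

||A||_2 = sigma_max(A) = sqrt(lambda_max(A^T A)). Form the symmetric matrix M = A^T A =
[[24, 0, 16],
 [0, 12, 4],
 [16, 4, 14]].
Its characteristic polynomial (trace, sum of principal 2x2 minors, determinant of M give the coefficients) is
  p(λ) = det(λ I - M) = λ^3 - 50λ^2 + 520λ - 576.
By the rational root theorem any rational root is an integer divisor of 576. Testing λ = 36: p(36) = 46656 - 64800 + 18720 - 576 = 0, so λ = 36 is a root. Dividing out (λ - 36) leaves p(λ) = (λ - 36)(λ^2 - 14λ + 16). For λ^2 - 14λ + 16 the discriminant is 132. It is nonnegative but not a perfect square, so the roots are real and irrational: λ = (14 ± sqrt(132))/2 ≈ 12.7446, 1.2554.
So the eigenvalues of A^T A are ≈ 1.2554, 12.7446, 36 (all ≥ 0, as they must be for A^T A). The largest is λ_max = 36, hence ||A||_2 = sqrt(λ_max) = 6.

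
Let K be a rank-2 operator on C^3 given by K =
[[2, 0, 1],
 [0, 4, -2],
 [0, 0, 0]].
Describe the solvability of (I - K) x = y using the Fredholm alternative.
(I - K) is invertible (det(I - K) = 3 ≠ 0), so for every y in C^3 the equation (I - K) x = y has a unique solution.

K has rank 2 and factors as K = U V^T = u1 v1^T + u2 v2^T with u1 = (-3, -2, 0), v1 = (0, -2, 1), u2 = (-2, 0, 0), v2 = (-1, 3, -2) (multiplying out reproduces the displayed K). The nonzero eigenvalues of U V^T coincide with those of the 2 x 2 matrix G = V^T U = [[v1·u1, v1·u2], [v2·u1, v2·u2]] = [[4, 0], [-3, 2]], and by the Sylvester determinant identity det(I_3 - U V^T) = det(I_2 - V^T U) = det([[-3, 0], [3, -1]]) = (-3)(-1) - (0)(3) = 3. (Direct check: I - K =
[[-1, 0, -1],
 [0, -3, 2],
 [0, 0, 1]]
has determinant 3.) The finite-dimensional Fredholm alternative says: either (I - K) is invertible, or ker(I - K) ≠ {0} and then range(I - K) = ker((I - K)^*)^⊥, with dim ker(I - K) = dim ker((I - K)^*). Since det(I - K) ≠ 0, 1 is not an eigenvalue of K and ker(I - K) = {0}, so we are in the first case: for every y there is a unique x = (I - K)^(-1) y. (Explicitly, by the Woodbury identity, (I - U V^T)^(-1) = I + U (I_2 - G)^(-1) V^T.)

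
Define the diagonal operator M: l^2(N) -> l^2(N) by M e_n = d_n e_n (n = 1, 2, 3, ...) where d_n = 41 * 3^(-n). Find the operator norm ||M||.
||M|| = 41/3 (attained at n = 1)

For M diagonal, ||M|| = sup_n |d_n|. The sequence d_n = 41 * 3^(-n) is positive and strictly decreasing (ratio 3^(-1) < 1), so the supremum is d_1 = 41/3. Hence ||M|| = 41/3.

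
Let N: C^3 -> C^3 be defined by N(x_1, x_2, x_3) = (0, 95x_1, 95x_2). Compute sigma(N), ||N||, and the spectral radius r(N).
sigma(N) = {0}; ||N|| = 95; r(N) = 0. (N is nilpotent with N^3 = 0.)

On C^3, N is a strictly lower-triangular matrix with 95 on the subdiagonal and zeros elsewhere, so its characteristic polynomial is lambda^3 and every eigenvalue is 0: sigma(N) = {0}. For the operator norm, N e_i = 95e_{i+1} for i = 1, ..., 2 and N e_3 = 0, so the singular values of N are 95 (with multiplicity 2) and 0; hence ||N|| = 95. The spectral radius r(N) = max|lambda| = 0. Note ||N|| > r(N) — characteristic of non-normal nilpotent operators. Indeed N^3 = 0.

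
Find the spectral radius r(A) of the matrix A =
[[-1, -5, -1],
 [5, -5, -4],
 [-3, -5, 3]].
r(A) ≈ 4.5576

The eigenvalues of A are the roots of its characteristic polynomial. With M = A (coefficients from the trace, the sum of principal 2x2 minors, and det A):
  p(λ) = det(λ I - M) = λ^3 + 3λ^2 - 11λ - 90.
No integer candidate from the rational root theorem (±divisors of 90) is a root, so the roots are irrational. The cubic discriminant is Δ = -149107 < 0, so there is one real root and a complex-conjugate pair. p(4) = -22 and p(5) = 55 have opposite signs, so a root lies in (4, 5); Newton's method refines it to λ ≈ 4.3328. Dividing out (λ - (4.3328)) leaves approximately λ^2 + 7.3328λ + 20.7717. For λ^2 + 7.3328λ + 20.7717 the discriminant is -29.3167. It is negative, so the remaining roots are the complex-conjugate pair λ ≈ -3.6664 ± 2.7072i. Their product equals the constant term, so |λ|^2 ≈ 20.7717 and |λ| ≈ 4.5576.
Thus the eigenvalues (to 4 decimals) are 4.3328 (modulus 4.3328); -3.6664 ± 2.7072i (modulus 4.5576). The spectral radius is the largest modulus: r(A) ≈ 4.5576. (Cross-check: r(A) ≤ ||A||_2 ≈ 8.9558; equality holds whenever A is normal, though it can also hold for some non-normal A.)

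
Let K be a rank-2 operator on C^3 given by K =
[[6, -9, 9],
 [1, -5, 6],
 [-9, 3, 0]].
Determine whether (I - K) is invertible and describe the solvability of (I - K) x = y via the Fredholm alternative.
(I - K) is invertible (det(I - K) = 42 ≠ 0), so for every y in C^3 the equation (I - K) x = y has a unique solution.

K has rank 2 and factors as K = U V^T = u1 v1^T + u2 v2^T with u1 = (3, 2, 0), v1 = (2, -3, 3), u2 = (0, -1, -3), v2 = (3, -1, 0) (multiplying out reproduces the displayed K). The nonzero eigenvalues of U V^T coincide with those of the 2 x 2 matrix G = V^T U = [[v1·u1, v1·u2], [v2·u1, v2·u2]] = [[0, -6], [7, 1]], and by the Sylvester determinant identity det(I_3 - U V^T) = det(I_2 - V^T U) = det([[1, 6], [-7, 0]]) = (1)(0) - (6)(-7) = 42. (Direct check: I - K =
[[-5, 9, -9],
 [-1, 6, -6],
 [9, -3, 1]]
has determinant 42.) The finite-dimensional Fredholm alternative says: either (I - K) is invertible, or ker(I - K) ≠ {0} and then range(I - K) = ker((I - K)^*)^⊥, with dim ker(I - K) = dim ker((I - K)^*). Since det(I - K) ≠ 0, 1 is not an eigenvalue of K and ker(I - K) = {0}, so we are in the first case: for every y there is a unique x = (I - K)^(-1) y. (Explicitly, by the Woodbury identity, (I - U V^T)^(-1) = I + U (I_2 - G)^(-1) V^T.)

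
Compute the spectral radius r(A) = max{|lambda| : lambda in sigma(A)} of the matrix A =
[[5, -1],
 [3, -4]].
r(A) = (1 + sqrt(69))/2 ≈ 4.6533

The eigenvalues of A are the roots of its characteristic polynomial. With M = A (coefficients from the trace and determinant):
  p(λ) = det(λ I - M) = λ^2 - λ - 17.
For λ^2 - λ - 17 the discriminant is 69. It is nonnegative but not a perfect square, so the roots are real and irrational: λ = (1 ± sqrt(69))/2 ≈ 4.6533, -3.6533.
Thus the eigenvalues (to 4 decimals) are 4.6533 (modulus 4.6533); -3.6533 (modulus 3.6533). The spectral radius is the largest modulus: r(A) = (1 + sqrt(69))/2 ≈ 4.6533. (Cross-check: r(A) ≤ ||A||_2 ≈ 6.6713; equality holds whenever A is normal, though it can also hold for some non-normal A.)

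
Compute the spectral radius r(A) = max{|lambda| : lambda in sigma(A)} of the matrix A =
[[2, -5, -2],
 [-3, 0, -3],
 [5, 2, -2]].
r(A) ≈ 5.2506

The eigenvalues of A are the roots of its characteristic polynomial. With M = A (coefficients from the trace, the sum of principal 2x2 minors, and det A):
  p(λ) = det(λ I - M) = λ^3 - 3λ - 129.
No integer candidate from the rational root theorem (±divisors of 129) is a root, so the roots are irrational. The cubic discriminant is Δ = -449199 < 0, so there is one real root and a complex-conjugate pair. p(5) = -19 and p(6) = 69 have opposite signs, so a root lies in (5, 6); Newton's method refines it to λ ≈ 5.2506. Dividing out (λ - (5.2506)) leaves approximately λ^2 + 5.2506λ + 24.5687. For λ^2 + 5.2506λ + 24.5687 the discriminant is -70.706. It is negative, so the remaining roots are the complex-conjugate pair λ ≈ -2.6253 ± 4.2043i. Their product equals the constant term, so |λ|^2 ≈ 24.5687 and |λ| ≈ 4.9567.
Thus the eigenvalues (to 4 decimals) are 5.2506 (modulus 5.2506); -2.6253 ± 4.2043i (modulus 4.9567). The spectral radius is the largest modulus: r(A) ≈ 5.2506. (Cross-check: r(A) ≤ ||A||_2 ≈ 6.2711; equality holds whenever A is normal, though it can also hold for some non-normal A.)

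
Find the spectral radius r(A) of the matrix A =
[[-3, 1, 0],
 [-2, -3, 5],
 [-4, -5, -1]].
r(A) ≈ 5.4547

The eigenvalues of A are the roots of its characteristic polynomial. With M = A (coefficients from the trace, the sum of principal 2x2 minors, and det A):
  p(λ) = det(λ I - M) = λ^3 + 7λ^2 + 42λ + 106.
No integer candidate from the rational root theorem (±divisors of 106) is a root, so the roots are irrational. The cubic discriminant is Δ = -97768 < 0, so there is one real root and a complex-conjugate pair. p(-4) = -14 and p(-3) = 16 have opposite signs, so a root lies in (-4, -3); Newton's method refines it to λ ≈ -3.5626. Dividing out (λ - (-3.5626)) leaves approximately λ^2 + 3.4374λ + 29.7539. For λ^2 + 3.4374λ + 29.7539 the discriminant is -107.1996. It is negative, so the remaining roots are the complex-conjugate pair λ ≈ -1.7187 ± 5.1769i. Their product equals the constant term, so |λ|^2 ≈ 29.7539 and |λ| ≈ 5.4547.
Thus the eigenvalues (to 4 decimals) are -3.5626 (modulus 3.5626); -1.7187 ± 5.1769i (modulus 5.4547). The spectral radius is the largest modulus: r(A) ≈ 5.4547. (Cross-check: r(A) ≤ ||A||_2 ≈ 7.6924; equality holds whenever A is normal, though it can also hold for some non-normal A.)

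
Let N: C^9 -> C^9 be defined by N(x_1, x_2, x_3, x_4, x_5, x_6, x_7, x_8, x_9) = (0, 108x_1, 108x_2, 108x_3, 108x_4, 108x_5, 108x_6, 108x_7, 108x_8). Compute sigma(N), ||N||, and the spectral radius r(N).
sigma(N) = {0}; ||N|| = 108; r(N) = 0. (N is nilpotent with N^9 = 0.)

On C^9, N is a strictly lower-triangular matrix with 108 on the subdiagonal and zeros elsewhere, so its characteristic polynomial is lambda^9 and every eigenvalue is 0: sigma(N) = {0}. For the operator norm, N e_i = 108e_{i+1} for i = 1, ..., 8 and N e_9 = 0, so the singular values of N are 108 (with multiplicity 8) and 0; hence ||N|| = 108. The spectral radius r(N) = max|lambda| = 0. Note ||N|| > r(N) — characteristic of non-normal nilpotent operators. Indeed N^9 = 0.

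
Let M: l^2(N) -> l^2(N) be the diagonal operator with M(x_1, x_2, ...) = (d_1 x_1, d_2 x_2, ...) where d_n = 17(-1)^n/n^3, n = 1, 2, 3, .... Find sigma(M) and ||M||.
sigma(M) = {17(-1)^n/n^3 : n ≥ 1} ∪ {0}; ||M|| = 17

A bounded diagonal operator on l^2 with diagonal entries d_n has spectrum equal to the closure of {d_n : n ≥ 1}: every d_n is an eigenvalue (with eigenvector e_n), so {d_n} ⊂ sigma(M); the spectrum is closed, so its closure is too; and for lambda not in the closure, (M - lambda I) has bounded inverse (the diagonal entries 1/(d_n - lambda) are bounded). For our sequence d_n = 17(-1)^n/n^3, n = 1, 2, 3, ...:
  - {d_n} = {17(-1)^n/n^3 : n ≥ 1}; the only limit point is 0
  - closure = {17(-1)^n/n^3 : n ≥ 1} ∪ {0}
For the norm: a diagonal operator has ||M|| = sup_n |d_n|. Here |d_n| = 17/n^3 is decreasing, so sup_n |d_n| = |d_1| = 17. So ||M|| = 17.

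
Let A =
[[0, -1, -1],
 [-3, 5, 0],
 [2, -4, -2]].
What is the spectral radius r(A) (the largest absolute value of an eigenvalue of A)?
r(A) ≈ 5.2434

The eigenvalues of A are the roots of its characteristic polynomial. With M = A (coefficients from the trace, the sum of principal 2x2 minors, and det A):
  p(λ) = det(λ I - M) = λ^3 - 3λ^2 - 11λ - 4.
No integer candidate from the rational root theorem (±divisors of 4) is a root, so the roots are irrational. The cubic discriminant is Δ = 3173 > 0, so there are three distinct real roots. p(-2) = -2 and p(-1) = 3 have opposite signs, so a root lies in (-2, -1); Newton's method refines it to λ ≈ -1.8255. p(-1) = 3 and p(0) = -4 have opposite signs, so a root lies in (-1, 0); Newton's method refines it to λ ≈ -0.4179. p(5) = -9 and p(6) = 38 have opposite signs, so a root lies in (5, 6); Newton's method refines it to λ ≈ 5.2434. Check (Vieta): the three roots sum to 3, matching tr M = 3.
Thus the eigenvalues (to 4 decimals) are -1.8255 (modulus 1.8255); -0.4179 (modulus 0.4179); 5.2434 (modulus 5.2434). The spectral radius is the largest modulus: r(A) ≈ 5.2434. (Cross-check: r(A) ≤ ||A||_2 ≈ 7.5204; equality holds whenever A is normal, though it can also hold for some non-normal A.)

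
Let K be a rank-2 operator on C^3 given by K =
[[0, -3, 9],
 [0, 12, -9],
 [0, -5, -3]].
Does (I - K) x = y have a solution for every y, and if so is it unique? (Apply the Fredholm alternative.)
(I - K) is invertible (det(I - K) = -89 ≠ 0), so for every y in C^3 the equation (I - K) x = y has a unique solution.

K has rank 2 and factors as K = U V^T = u1 v1^T + u2 v2^T with u1 = (-3, 3, 1), v1 = (0, 1, -3), u2 = (0, 3, -2), v2 = (0, 3, 0) (multiplying out reproduces the displayed K). The nonzero eigenvalues of U V^T coincide with those of the 2 x 2 matrix G = V^T U = [[v1·u1, v1·u2], [v2·u1, v2·u2]] = [[0, 9], [9, 9]], and by the Sylvester determinant identity det(I_3 - U V^T) = det(I_2 - V^T U) = det([[1, -9], [-9, -8]]) = (1)(-8) - (-9)(-9) = -89. (Direct check: I - K =
[[1, 3, -9],
 [0, -11, 9],
 [0, 5, 4]]
has determinant -89.) The finite-dimensional Fredholm alternative says: either (I - K) is invertible, or ker(I - K) ≠ {0} and then range(I - K) = ker((I - K)^*)^⊥, with dim ker(I - K) = dim ker((I - K)^*). Since det(I - K) ≠ 0, 1 is not an eigenvalue of K and ker(I - K) = {0}, so we are in the first case: for every y there is a unique x = (I - K)^(-1) y. (Explicitly, by the Woodbury identity, (I - U V^T)^(-1) = I + U (I_2 - G)^(-1) V^T.)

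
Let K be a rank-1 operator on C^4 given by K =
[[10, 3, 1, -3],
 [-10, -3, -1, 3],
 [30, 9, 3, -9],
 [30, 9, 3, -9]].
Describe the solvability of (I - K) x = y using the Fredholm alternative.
(I - K) is singular (det(I - K) = 0, i.e. 1 ∈ sigma(K)). (I - K) x = y is solvable iff y ⊥ ker((I - K)^*) = span{(10, 3, 1, -3)}, i.e. iff 10y_1 + 3y_2 + y_3 - 3y_4 = 0. When solvable, the solutions are x = y + c·(1, -1, 3, 3), c arbitrary (ker(I - K) = span{(1, -1, 3, 3)}, dimension 1).

K has rank 1, so it is an outer product K = u v^T: every row of K is a multiple of one row vector. Reading off the entries, u = (1, -1, 3, 3) and v = (10, 3, 1, -3) (row i of K equals u_i·v^T). A rank-one matrix u v^T satisfies K u = u (v·u) and kills the (3)-dimensional subspace v^⊥, so its characteristic polynomial is lambda^3 (lambda - v·u) with v·u = tr K = 1. Hence the eigenvalues of I - K are 1 (multiplicity 3) and 1 - (1) = 0, so det(I - K) = 0. (Direct check: I - K =
[[-9, -3, -1, 3],
 [10, 4, 1, -3],
 [-30, -9, -2, 9],
 [-30, -9, -3, 10]]
has determinant 0.) So 1 is an eigenvalue of K and (I - K) is not invertible. The finite-dimensional Fredholm alternative says: either (I - K) is invertible, or ker(I - K) ≠ {0} and then range(I - K) = ker((I - K)^*)^⊥, with dim ker(I - K) = dim ker((I - K)^*). We are in the second case, so we need both kernels. Kernel of I - K: (I - K) u = u - u (v·u) = u - u = 0, so ker(I - K) = span{u} = span{(1, -1, 3, 3)} (it is exactly 1-dimensional because rank(I - K) = 3). Kernel of the adjoint: K is real, so (I - K)^* = I - K^T = I - v u^T, and (I - v u^T) v = v - v (u·v) = 0; hence ker((I - K)^*) = span{v} = span{(10, 3, 1, -3)}. Therefore (I - K) x = y is solvable iff <y, v> = 0, i.e. iff 10y_1 + 3y_2 + y_3 - 3y_4 = 0. When this holds, K y = u (v·y) = 0, so (I - K) y = y and x = y is a particular solution; the full solution set is the line x = y + c·u = y + c·(1, -1, 3, 3), c ∈ C.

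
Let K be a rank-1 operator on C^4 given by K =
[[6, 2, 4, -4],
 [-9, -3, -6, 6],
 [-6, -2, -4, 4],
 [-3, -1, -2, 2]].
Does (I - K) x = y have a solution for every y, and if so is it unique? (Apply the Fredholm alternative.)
(I - K) is singular (det(I - K) = 0, i.e. 1 ∈ sigma(K)). (I - K) x = y is solvable iff y ⊥ ker((I - K)^*) = span{(3, 1, 2, -2)}, i.e. iff 3y_1 + y_2 + 2y_3 - 2y_4 = 0. When solvable, the solutions are x = y + c·(2, -3, -2, -1), c arbitrary (ker(I - K) = span{(2, -3, -2, -1)}, dimension 1).

K has rank 1, so it is an outer product K = u v^T: every row of K is a multiple of one row vector. Reading off the entries, u = (2, -3, -2, -1) and v = (3, 1, 2, -2) (row i of K equals u_i·v^T). A rank-one matrix u v^T satisfies K u = u (v·u) and kills the (3)-dimensional subspace v^⊥, so its characteristic polynomial is lambda^3 (lambda - v·u) with v·u = tr K = 1. Hence the eigenvalues of I - K are 1 (multiplicity 3) and 1 - (1) = 0, so det(I - K) = 0. (Direct check: I - K =
[[-5, -2, -4, 4],
 [9, 4, 6, -6],
 [6, 2, 5, -4],
 [3, 1, 2, -1]]
has determinant 0.) So 1 is an eigenvalue of K and (I - K) is not invertible. The finite-dimensional Fredholm alternative says: either (I - K) is invertible, or ker(I - K) ≠ {0} and then range(I - K) = ker((I - K)^*)^⊥, with dim ker(I - K) = dim ker((I - K)^*). We are in the second case, so we need both kernels. Kernel of I - K: (I - K) u = u - u (v·u) = u - u = 0, so ker(I - K) = span{u} = span{(2, -3, -2, -1)} (it is exactly 1-dimensional because rank(I - K) = 3). Kernel of the adjoint: K is real, so (I - K)^* = I - K^T = I - v u^T, and (I - v u^T) v = v - v (u·v) = 0; hence ker((I - K)^*) = span{v} = span{(3, 1, 2, -2)}. Therefore (I - K) x = y is solvable iff <y, v> = 0, i.e. iff 3y_1 + y_2 + 2y_3 - 2y_4 = 0. When this holds, K y = u (v·y) = 0, so (I - K) y = y and x = y is a particular solution; the full solution set is the line x = y + c·u = y + c·(2, -3, -2, -1), c ∈ C.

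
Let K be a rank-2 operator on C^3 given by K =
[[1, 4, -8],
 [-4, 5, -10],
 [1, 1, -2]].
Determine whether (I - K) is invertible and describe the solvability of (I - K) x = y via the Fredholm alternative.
(I - K) is invertible (det(I - K) = 24 ≠ 0), so for every y in C^3 the equation (I - K) x = y has a unique solution.

K has rank 2 and factors as K = U V^T = u1 v1^T + u2 v2^T with u1 = (1, 3, 0), v1 = (-2, 1, -2), u2 = (3, 2, 1), v2 = (1, 1, -2) (multiplying out reproduces the displayed K). The nonzero eigenvalues of U V^T coincide with those of the 2 x 2 matrix G = V^T U = [[v1·u1, v1·u2], [v2·u1, v2·u2]] = [[1, -6], [4, 3]], and by the Sylvester determinant identity det(I_3 - U V^T) = det(I_2 - V^T U) = det([[0, 6], [-4, -2]]) = (0)(-2) - (6)(-4) = 24. (Direct check: I - K =
[[0, -4, 8],
 [4, -4, 10],
 [-1, -1, 3]]
has determinant 24.) The finite-dimensional Fredholm alternative says: either (I - K) is invertible, or ker(I - K) ≠ {0} and then range(I - K) = ker((I - K)^*)^⊥, with dim ker(I - K) = dim ker((I - K)^*). Since det(I - K) ≠ 0, 1 is not an eigenvalue of K and ker(I - K) = {0}, so we are in the first case: for every y there is a unique x = (I - K)^(-1) y. (Explicitly, by the Woodbury identity, (I - U V^T)^(-1) = I + U (I_2 - G)^(-1) V^T.)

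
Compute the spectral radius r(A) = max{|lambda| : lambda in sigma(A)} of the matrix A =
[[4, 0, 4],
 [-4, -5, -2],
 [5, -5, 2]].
r(A) ≈ 8.5008

The eigenvalues of A are the roots of its characteristic polynomial. With M = A (coefficients from the trace, the sum of principal 2x2 minors, and det A):
  p(λ) = det(λ I - M) = λ^3 - λ^2 - 52λ - 100.
No integer candidate from the rational root theorem (±divisors of 100) is a root, so the roots are irrational. The cubic discriminant is Δ = 201136 > 0, so there are three distinct real roots. p(-6) = -40 and p(-5) = 10 have opposite signs, so a root lies in (-6, -5); Newton's method refines it to λ ≈ -5.2677. p(-3) = 20 and p(-2) = -8 have opposite signs, so a root lies in (-3, -2); Newton's method refines it to λ ≈ -2.2331. p(8) = -68 and p(9) = 80 have opposite signs, so a root lies in (8, 9); Newton's method refines it to λ ≈ 8.5008. Check (Vieta): the three roots sum to 1, matching tr M = 1.
Thus the eigenvalues (to 4 decimals) are -5.2677 (modulus 5.2677); -2.2331 (modulus 2.2331); 8.5008 (modulus 8.5008). The spectral radius is the largest modulus: r(A) ≈ 8.5008. (Cross-check: r(A) ≤ ||A||_2 ≈ 8.8834; equality holds whenever A is normal, though it can also hold for some non-normal A.)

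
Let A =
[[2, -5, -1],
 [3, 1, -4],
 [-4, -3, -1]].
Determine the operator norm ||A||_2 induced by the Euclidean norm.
||A||_2 ≈ 6.167 (= sqrt(largest eigenvalue of A^T A))

||A||_2 = sigma_max(A) = sqrt(lambda_max(A^T A)). Form the symmetric matrix M = A^T A =
[[29, 5, -10],
 [5, 35, 4],
 [-10, 4, 18]].
Its characteristic polynomial (trace, sum of principal 2x2 minors, determinant of M give the coefficients) is
  p(λ) = det(λ I - M) = λ^3 - 82λ^2 + 2026λ - 13456.
No integer candidate from the rational root theorem (±divisors of 13456) is a root, so the roots are irrational. The cubic discriminant is Δ = 8489072 > 0, so there are three distinct real roots. p(10) = -396 and p(11) = 239 have opposite signs, so a root lies in (10, 11); Newton's method refines it to λ ≈ 10.6047. p(33) = 41 and p(34) = -60 have opposite signs, so a root lies in (33, 34); Newton's method refines it to λ ≈ 33.3639. p(38) = -4 and p(39) = 155 have opposite signs, so a root lies in (38, 39); Newton's method refines it to λ ≈ 38.0315. Check (Vieta): the three roots sum to 82, matching tr M = 82.
So the eigenvalues of A^T A are ≈ 10.6047, 33.3639, 38.0315 (all ≥ 0, as they must be for A^T A). The largest is λ_max ≈ 38.0315, hence ||A||_2 = sqrt(λ_max) ≈ 6.167.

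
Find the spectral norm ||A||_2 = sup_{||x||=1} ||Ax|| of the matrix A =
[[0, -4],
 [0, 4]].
||A||_2 = sqrt(32) ≈ 5.6569 (= sqrt(largest eigenvalue of A^T A))

||A||_2 = sigma_max(A) = sqrt(lambda_max(A^T A)). Form the symmetric matrix M = A^T A =
[[0, 0],
 [0, 32]].
Its characteristic polynomial (trace, determinant of M give the coefficients) is
  p(λ) = det(λ I - M) = λ^2 - 32λ.
For λ^2 - 32λ the discriminant is 1024. It is a perfect square (32^2), so the roots are rational: λ = (32 ± 32)/2 = 32, 0.
So the eigenvalues of A^T A are ≈ 0, 32 (all ≥ 0, as they must be for A^T A). The largest is λ_max = 32, hence ||A||_2 = sqrt(λ_max) = sqrt(32) ≈ 5.6569.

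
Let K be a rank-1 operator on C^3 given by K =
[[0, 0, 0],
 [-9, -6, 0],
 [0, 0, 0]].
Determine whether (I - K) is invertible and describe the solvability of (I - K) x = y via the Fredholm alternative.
(I - K) is invertible (det(I - K) = 7 ≠ 0), so for every y in C^3 the equation (I - K) x = y has a unique solution.

K has rank 1, so it is an outer product K = u v^T: every row of K is a multiple of one row vector. Reading off the entries, u = (0, -3, 0) and v = (3, 2, 0) (row i of K equals u_i·v^T). A rank-one matrix u v^T satisfies K u = u (v·u) and kills the (2)-dimensional subspace v^⊥, so its characteristic polynomial is lambda^2 (lambda - v·u) with v·u = tr K = -6. Hence the eigenvalues of I - K are 1 (multiplicity 2) and 1 - (-6) = 7, so det(I - K) = 7. (Direct check: I - K =
[[1, 0, 0],
 [9, 7, 0],
 [0, 0, 1]]
has determinant 7.) The finite-dimensional Fredholm alternative says: either (I - K) is invertible, or ker(I - K) ≠ {0} and then range(I - K) = ker((I - K)^*)^⊥, with dim ker(I - K) = dim ker((I - K)^*). Since det(I - K) ≠ 0, 1 is not an eigenvalue of K and ker(I - K) = {0}, so we are in the first case: for every y there is a unique x = (I - K)^(-1) y. Explicitly, by the Sherman–Morrison formula, (I - u v^T)^(-1) = I + u v^T/(1 - v·u), i.e. (I - K)^(-1) = I + K/(7).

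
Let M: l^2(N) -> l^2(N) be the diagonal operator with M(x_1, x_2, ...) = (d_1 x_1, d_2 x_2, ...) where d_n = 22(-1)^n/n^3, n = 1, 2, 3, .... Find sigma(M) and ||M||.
sigma(M) = {22(-1)^n/n^3 : n ≥ 1} ∪ {0}; ||M|| = 22

A bounded diagonal operator on l^2 with diagonal entries d_n has spectrum equal to the closure of {d_n : n ≥ 1}: every d_n is an eigenvalue (with eigenvector e_n), so {d_n} ⊂ sigma(M); the spectrum is closed, so its closure is too; and for lambda not in the closure, (M - lambda I) has bounded inverse (the diagonal entries 1/(d_n - lambda) are bounded). For our sequence d_n = 22(-1)^n/n^3, n = 1, 2, 3, ...:
  - {d_n} = {22(-1)^n/n^3 : n ≥ 1}; the only limit point is 0
  - closure = {22(-1)^n/n^3 : n ≥ 1} ∪ {0}
For the norm: a diagonal operator has ||M|| = sup_n |d_n|. Here |d_n| = 22/n^3 is decreasing, so sup_n |d_n| = |d_1| = 22. So ||M|| = 22.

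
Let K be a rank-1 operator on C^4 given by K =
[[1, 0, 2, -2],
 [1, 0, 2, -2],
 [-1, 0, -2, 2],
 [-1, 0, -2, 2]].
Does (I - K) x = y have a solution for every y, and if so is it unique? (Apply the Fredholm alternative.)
(I - K) is singular (det(I - K) = 0, i.e. 1 ∈ sigma(K)). (I - K) x = y is solvable iff y ⊥ ker((I - K)^*) = span{(1, 0, 2, -2)}, i.e. iff y_1 + 2y_3 - 2y_4 = 0. When solvable, the solutions are x = y + c·(1, 1, -1, -1), c arbitrary (ker(I - K) = span{(1, 1, -1, -1)}, dimension 1).

K has rank 1, so it is an outer product K = u v^T: every row of K is a multiple of one row vector. Reading off the entries, u = (1, 1, -1, -1) and v = (1, 0, 2, -2) (row i of K equals u_i·v^T). A rank-one matrix u v^T satisfies K u = u (v·u) and kills the (3)-dimensional subspace v^⊥, so its characteristic polynomial is lambda^3 (lambda - v·u) with v·u = tr K = 1. Hence the eigenvalues of I - K are 1 (multiplicity 3) and 1 - (1) = 0, so det(I - K) = 0. (Direct check: I - K =
[[0, 0, -2, 2],
 [-1, 1, -2, 2],
 [1, 0, 3, -2],
 [1, 0, 2, -1]]
has determinant 0.) So 1 is an eigenvalue of K and (I - K) is not invertible. The finite-dimensional Fredholm alternative says: either (I - K) is invertible, or ker(I - K) ≠ {0} and then range(I - K) = ker((I - K)^*)^⊥, with dim ker(I - K) = dim ker((I - K)^*). We are in the second case, so we need both kernels. Kernel of I - K: (I - K) u = u - u (v·u) = u - u = 0, so ker(I - K) = span{u} = span{(1, 1, -1, -1)} (it is exactly 1-dimensional because rank(I - K) = 3). Kernel of the adjoint: K is real, so (I - K)^* = I - K^T = I - v u^T, and (I - v u^T) v = v - v (u·v) = 0; hence ker((I - K)^*) = span{v} = span{(1, 0, 2, -2)}. Therefore (I - K) x = y is solvable iff <y, v> = 0, i.e. iff y_1 + 2y_3 - 2y_4 = 0. When this holds, K y = u (v·y) = 0, so (I - K) y = y and x = y is a particular solution; the full solution set is the line x = y + c·u = y + c·(1, 1, -1, -1), c ∈ C.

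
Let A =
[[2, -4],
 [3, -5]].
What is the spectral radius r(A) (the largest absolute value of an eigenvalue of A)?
r(A) = 2

The eigenvalues of A are the roots of its characteristic polynomial. With M = A (coefficients from the trace and determinant):
  p(λ) = det(λ I - M) = λ^2 + 3λ + 2.
For λ^2 + 3λ + 2 the discriminant is 1. It is a perfect square (1^2), so the roots are rational: λ = (-3 ± 1)/2 = -1, -2.
Thus the eigenvalues (to 4 decimals) are -1 (modulus 1); -2 (modulus 2). The spectral radius is the largest modulus: r(A) = 2. (Cross-check: r(A) ≤ ||A||_2 ≈ 7.3434; equality holds whenever A is normal, though it can also hold for some non-normal A.)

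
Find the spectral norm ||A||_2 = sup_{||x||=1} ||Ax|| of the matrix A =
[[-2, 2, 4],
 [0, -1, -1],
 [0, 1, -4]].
||A||_2 ≈ 6.0164 (= sqrt(largest eigenvalue of A^T A))

||A||_2 = sigma_max(A) = sqrt(lambda_max(A^T A)). Form the symmetric matrix M = A^T A =
[[4, -4, -8],
 [-4, 6, 5],
 [-8, 5, 33]].
Its characteristic polynomial (trace, sum of principal 2x2 minors, determinant of M give the coefficients) is
  p(λ) = det(λ I - M) = λ^3 - 43λ^2 + 249λ - 100.
No integer candidate from the rational root theorem (±divisors of 100) is a root, so the roots are irrational. The cubic discriminant is Δ = 40086653 > 0, so there are three distinct real roots. p(0) = -100 and p(1) = 107 have opposite signs, so a root lies in (0, 1); Newton's method refines it to λ ≈ 0.4338. p(6) = 62 and p(7) = -121 have opposite signs, so a root lies in (6, 7); Newton's method refines it to λ ≈ 6.3689. p(36) = -208 and p(37) = 899 have opposite signs, so a root lies in (36, 37); Newton's method refines it to λ ≈ 36.1974. Check (Vieta): the three roots sum to 43, matching tr M = 43.
So the eigenvalues of A^T A are ≈ 0.4338, 6.3689, 36.1974 (all ≥ 0, as they must be for A^T A). The largest is λ_max ≈ 36.1974, hence ||A||_2 = sqrt(λ_max) ≈ 6.0164.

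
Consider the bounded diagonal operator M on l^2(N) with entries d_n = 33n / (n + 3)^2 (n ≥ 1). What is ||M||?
||M|| = 11/4 (attained at n = 3)

For M diagonal, ||M|| = sup_n |d_n|. Treat f(x) = 33x / (x + 3)^2 for real x > 0. By the quotient rule, f'(x) = 33(3 - x)/(x + 3)^3, which is positive for x < 3 and negative for x > 3. So f has a unique maximum at x = 3, and since 3 is a positive integer, the supremum over n ≥ 1 is attained at n = 3: d_3 = 33·3/(3 + 3)^2 = 33·3/36 = 11/4. Hence ||M|| = 11/4.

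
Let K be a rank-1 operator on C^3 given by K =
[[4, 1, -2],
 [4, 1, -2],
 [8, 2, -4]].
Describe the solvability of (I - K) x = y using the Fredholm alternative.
(I - K) is singular (det(I - K) = 0, i.e. 1 ∈ sigma(K)). (I - K) x = y is solvable iff y ⊥ ker((I - K)^*) = span{(4, 1, -2)}, i.e. iff 4y_1 + y_2 - 2y_3 = 0. When solvable, the solutions are x = y + c·(1, 1, 2), c arbitrary (ker(I - K) = span{(1, 1, 2)}, dimension 1).

K has rank 1, so it is an outer product K = u v^T: every row of K is a multiple of one row vector. Reading off the entries, u = (1, 1, 2) and v = (4, 1, -2) (row i of K equals u_i·v^T). A rank-one matrix u v^T satisfies K u = u (v·u) and kills the (2)-dimensional subspace v^⊥, so its characteristic polynomial is lambda^2 (lambda - v·u) with v·u = tr K = 1. Hence the eigenvalues of I - K are 1 (multiplicity 2) and 1 - (1) = 0, so det(I - K) = 0. (Direct check: I - K =
[[-3, -1, 2],
 [-4, 0, 2],
 [-8, -2, 5]]
has determinant 0.) So 1 is an eigenvalue of K and (I - K) is not invertible. The finite-dimensional Fredholm alternative says: either (I - K) is invertible, or ker(I - K) ≠ {0} and then range(I - K) = ker((I - K)^*)^⊥, with dim ker(I - K) = dim ker((I - K)^*). We are in the second case, so we need both kernels. Kernel of I - K: (I - K) u = u - u (v·u) = u - u = 0, so ker(I - K) = span{u} = span{(1, 1, 2)} (it is exactly 1-dimensional because rank(I - K) = 2). Kernel of the adjoint: K is real, so (I - K)^* = I - K^T = I - v u^T, and (I - v u^T) v = v - v (u·v) = 0; hence ker((I - K)^*) = span{v} = span{(4, 1, -2)}. Therefore (I - K) x = y is solvable iff <y, v> = 0, i.e. iff 4y_1 + y_2 - 2y_3 = 0. When this holds, K y = u (v·y) = 0, so (I - K) y = y and x = y is a particular solution; the full solution set is the line x = y + c·u = y + c·(1, 1, 2), c ∈ C.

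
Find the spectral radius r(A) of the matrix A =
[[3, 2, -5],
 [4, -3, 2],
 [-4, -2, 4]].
r(A) = (5 + sqrt(137))/2 ≈ 8.3523

The eigenvalues of A are the roots of its characteristic polynomial. With M = A (coefficients from the trace, the sum of principal 2x2 minors, and det A):
  p(λ) = det(λ I - M) = λ^3 - 4λ^2 - 33λ - 28.
By the rational root theorem any rational root is an integer divisor of 28. Testing λ = -1: p(-1) = -1 - 4 + 33 - 28 = 0, so λ = -1 is a root. Dividing out (λ + 1) leaves p(λ) = (λ + 1)(λ^2 - 5λ - 28). For λ^2 - 5λ - 28 the discriminant is 137. It is nonnegative but not a perfect square, so the roots are real and irrational: λ = (5 ± sqrt(137))/2 ≈ 8.3523, -3.3523.
Thus the eigenvalues (to 4 decimals) are 8.3523 (modulus 8.3523); -3.3523 (modulus 3.3523); -1 (modulus 1). The spectral radius is the largest modulus: r(A) = (5 + sqrt(137))/2 ≈ 8.3523. (Cross-check: r(A) ≤ ||A||_2 ≈ 8.5477; equality holds whenever A is normal, though it can also hold for some non-normal A.)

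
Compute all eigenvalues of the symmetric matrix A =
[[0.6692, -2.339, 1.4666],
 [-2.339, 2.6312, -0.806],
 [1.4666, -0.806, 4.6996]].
sigma(A) ≈ {-1, 3, 6}

A is real symmetric, so its spectrum consists of real eigenvalues. Expanding the characteristic polynomial of the displayed matrix gives
  det(λ I - A) = p(λ) = λ^3 + (-8)λ^2 + (9)λ + (18).
Solving p(λ) = 0 yields eigenvalues ≈ -1, 3, 6. (A is shown rounded to 4 decimals, so these recover the underlying integer eigenvalues to within that precision.)
Verification: the trace of A = 8 equals the sum of eigenvalues 8, and det(A) ≈ -18.0005 matches the eigenvalue product -18.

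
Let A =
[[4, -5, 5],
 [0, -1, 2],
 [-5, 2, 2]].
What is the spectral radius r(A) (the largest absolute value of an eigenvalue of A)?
r(A) ≈ 4.7731

The eigenvalues of A are the roots of its characteristic polynomial. With M = A (coefficients from the trace, the sum of principal 2x2 minors, and det A):
  p(λ) = det(λ I - M) = λ^3 - 5λ^2 + 23λ - 1.
No integer candidate from the rational root theorem (±divisors of 1) is a root, so the roots are irrational. The cubic discriminant is Δ = -33900 < 0, so there is one real root and a complex-conjugate pair. p(0) = -1 and p(1) = 18 have opposite signs, so a root lies in (0, 1); Newton's method refines it to λ ≈ 0.0439. Dividing out (λ - (0.0439)) leaves approximately λ^2 - 4.9561λ + 22.7825. For λ^2 - 4.9561λ + 22.7825 the discriminant is -66.5668. It is negative, so the remaining roots are the complex-conjugate pair λ ≈ 2.4781 ± 4.0794i. Their product equals the constant term, so |λ|^2 ≈ 22.7825 and |λ| ≈ 4.7731.
Thus the eigenvalues (to 4 decimals) are 0.0439 (modulus 0.0439); 2.4781 ± 4.0794i (modulus 4.7731). The spectral radius is the largest modulus: r(A) ≈ 4.7731. (Cross-check: r(A) ≤ ||A||_2 ≈ 8.8142; equality holds whenever A is normal, though it can also hold for some non-normal A.)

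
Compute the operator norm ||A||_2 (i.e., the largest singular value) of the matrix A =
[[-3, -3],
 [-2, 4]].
||A||_2 = sqrt((38 + sqrt(148))/2) ≈ 5.0083 (= sqrt(largest eigenvalue of A^T A))

||A||_2 = sigma_max(A) = sqrt(lambda_max(A^T A)). Form the symmetric matrix M = A^T A =
[[13, 1],
 [1, 25]].
Its characteristic polynomial (trace, determinant of M give the coefficients) is
  p(λ) = det(λ I - M) = λ^2 - 38λ + 324.
For λ^2 - 38λ + 324 the discriminant is 148. It is nonnegative but not a perfect square, so the roots are real and irrational: λ = (38 ± sqrt(148))/2 ≈ 25.0828, 12.9172.
So the eigenvalues of A^T A are ≈ 12.9172, 25.0828 (all ≥ 0, as they must be for A^T A). The largest is λ_max = (38 + sqrt(148))/2 ≈ 25.0828, hence ||A||_2 = sqrt(λ_max) = sqrt((38 + sqrt(148))/2) ≈ 5.0083.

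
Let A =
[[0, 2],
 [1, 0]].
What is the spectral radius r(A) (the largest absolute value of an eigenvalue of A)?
r(A) = sqrt(8)/2 ≈ 1.4142

The eigenvalues of A are the roots of its characteristic polynomial. With M = A (coefficients from the trace and determinant):
  p(λ) = det(λ I - M) = λ^2 - 2.
For λ^2 - 2 the discriminant is 8. It is nonnegative but not a perfect square, so the roots are real and irrational: λ = ± sqrt(8)/2 ≈ 1.4142, -1.4142.
Thus the eigenvalues (to 4 decimals) are 1.4142 (modulus 1.4142); -1.4142 (modulus 1.4142). The spectral radius is the largest modulus: r(A) = sqrt(8)/2 ≈ 1.4142. (Cross-check: r(A) ≤ ||A||_2 ≈ 2; equality holds whenever A is normal, though it can also hold for some non-normal A.)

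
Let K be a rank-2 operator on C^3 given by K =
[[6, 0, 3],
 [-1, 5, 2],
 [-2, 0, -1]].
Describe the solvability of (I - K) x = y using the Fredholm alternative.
(I - K) is invertible (det(I - K) = 16 ≠ 0), so for every y in C^3 the equation (I - K) x = y has a unique solution.

K has rank 2 and factors as K = U V^T = u1 v1^T + u2 v2^T with u1 = (3, 2, -1), v1 = (1, 1, 1), u2 = (3, -3, -1), v2 = (1, -1, 0) (multiplying out reproduces the displayed K). The nonzero eigenvalues of U V^T coincide with those of the 2 x 2 matrix G = V^T U = [[v1·u1, v1·u2], [v2·u1, v2·u2]] = [[4, -1], [1, 6]], and by the Sylvester determinant identity det(I_3 - U V^T) = det(I_2 - V^T U) = det([[-3, 1], [-1, -5]]) = (-3)(-5) - (1)(-1) = 16. (Direct check: I - K =
[[-5, 0, -3],
 [1, -4, -2],
 [2, 0, 2]]
has determinant 16.) The finite-dimensional Fredholm alternative says: either (I - K) is invertible, or ker(I - K) ≠ {0} and then range(I - K) = ker((I - K)^*)^⊥, with dim ker(I - K) = dim ker((I - K)^*). Since det(I - K) ≠ 0, 1 is not an eigenvalue of K and ker(I - K) = {0}, so we are in the first case: for every y there is a unique x = (I - K)^(-1) y. (Explicitly, by the Woodbury identity, (I - U V^T)^(-1) = I + U (I_2 - G)^(-1) V^T.)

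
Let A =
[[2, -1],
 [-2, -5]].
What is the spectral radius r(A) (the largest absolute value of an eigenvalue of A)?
r(A) = (3 + sqrt(57))/2 ≈ 5.2749

The eigenvalues of A are the roots of its characteristic polynomial. With M = A (coefficients from the trace and determinant):
  p(λ) = det(λ I - M) = λ^2 + 3λ - 12.
For λ^2 + 3λ - 12 the discriminant is 57. It is nonnegative but not a perfect square, so the roots are real and irrational: λ = (-3 ± sqrt(57))/2 ≈ 2.2749, -5.2749.
Thus the eigenvalues (to 4 decimals) are 2.2749 (modulus 2.2749); -5.2749 (modulus 5.2749). The spectral radius is the largest modulus: r(A) = (3 + sqrt(57))/2 ≈ 5.2749. (Cross-check: r(A) ≤ ||A||_2 ≈ 5.389; equality holds whenever A is normal, though it can also hold for some non-normal A.)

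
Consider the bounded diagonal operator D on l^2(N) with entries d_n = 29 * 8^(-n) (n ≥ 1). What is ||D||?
||D|| = 29/8 (attained at n = 1)

For D diagonal, ||D|| = sup_n |d_n|. The sequence d_n = 29 * 8^(-n) is positive and strictly decreasing (ratio 8^(-1) < 1), so the supremum is d_1 = 29/8. Hence ||D|| = 29/8.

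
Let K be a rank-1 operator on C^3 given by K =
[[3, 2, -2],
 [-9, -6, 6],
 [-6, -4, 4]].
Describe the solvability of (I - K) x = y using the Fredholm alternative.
(I - K) is singular (det(I - K) = 0, i.e. 1 ∈ sigma(K)). (I - K) x = y is solvable iff y ⊥ ker((I - K)^*) = span{(3, 2, -2)}, i.e. iff 3y_1 + 2y_2 - 2y_3 = 0. When solvable, the solutions are x = y + c·(1, -3, -2), c arbitrary (ker(I - K) = span{(1, -3, -2)}, dimension 1).

K has rank 1, so it is an outer product K = u v^T: every row of K is a multiple of one row vector. Reading off the entries, u = (1, -3, -2) and v = (3, 2, -2) (row i of K equals u_i·v^T). A rank-one matrix u v^T satisfies K u = u (v·u) and kills the (2)-dimensional subspace v^⊥, so its characteristic polynomial is lambda^2 (lambda - v·u) with v·u = tr K = 1. Hence the eigenvalues of I - K are 1 (multiplicity 2) and 1 - (1) = 0, so det(I - K) = 0. (Direct check: I - K =
[[-2, -2, 2],
 [9, 7, -6],
 [6, 4, -3]]
has determinant 0.) So 1 is an eigenvalue of K and (I - K) is not invertible. The finite-dimensional Fredholm alternative says: either (I - K) is invertible, or ker(I - K) ≠ {0} and then range(I - K) = ker((I - K)^*)^⊥, with dim ker(I - K) = dim ker((I - K)^*). We are in the second case, so we need both kernels. Kernel of I - K: (I - K) u = u - u (v·u) = u - u = 0, so ker(I - K) = span{u} = span{(1, -3, -2)} (it is exactly 1-dimensional because rank(I - K) = 2). Kernel of the adjoint: K is real, so (I - K)^* = I - K^T = I - v u^T, and (I - v u^T) v = v - v (u·v) = 0; hence ker((I - K)^*) = span{v} = span{(3, 2, -2)}. Therefore (I - K) x = y is solvable iff <y, v> = 0, i.e. iff 3y_1 + 2y_2 - 2y_3 = 0. When this holds, K y = u (v·y) = 0, so (I - K) y = y and x = y is a particular solution; the full solution set is the line x = y + c·u = y + c·(1, -3, -2), c ∈ C.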